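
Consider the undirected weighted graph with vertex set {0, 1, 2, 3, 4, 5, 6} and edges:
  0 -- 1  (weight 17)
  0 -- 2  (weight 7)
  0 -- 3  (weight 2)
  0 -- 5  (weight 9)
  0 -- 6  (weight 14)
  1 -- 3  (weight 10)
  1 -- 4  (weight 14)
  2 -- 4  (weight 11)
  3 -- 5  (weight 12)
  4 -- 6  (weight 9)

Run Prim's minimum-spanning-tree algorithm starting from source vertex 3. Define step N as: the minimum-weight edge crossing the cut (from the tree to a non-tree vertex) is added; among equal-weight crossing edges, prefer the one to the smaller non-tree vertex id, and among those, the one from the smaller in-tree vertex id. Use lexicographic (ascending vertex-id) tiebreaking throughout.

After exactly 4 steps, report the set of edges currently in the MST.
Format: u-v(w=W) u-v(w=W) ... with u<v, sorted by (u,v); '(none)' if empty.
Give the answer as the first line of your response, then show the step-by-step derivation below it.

0-2(w=7) 0-3(w=2) 0-5(w=9) 1-3(w=10)

step 1: add edge 0-3 (w=2); MST = {0-3(w=2)}
step 2: add edge 0-2 (w=7); MST = {0-2(w=7) 0-3(w=2)}
step 3: add edge 0-5 (w=9); MST = {0-2(w=7) 0-3(w=2) 0-5(w=9)}
step 4: add edge 1-3 (w=10); MST = {0-2(w=7) 0-3(w=2) 0-5(w=9) 1-3(w=10)}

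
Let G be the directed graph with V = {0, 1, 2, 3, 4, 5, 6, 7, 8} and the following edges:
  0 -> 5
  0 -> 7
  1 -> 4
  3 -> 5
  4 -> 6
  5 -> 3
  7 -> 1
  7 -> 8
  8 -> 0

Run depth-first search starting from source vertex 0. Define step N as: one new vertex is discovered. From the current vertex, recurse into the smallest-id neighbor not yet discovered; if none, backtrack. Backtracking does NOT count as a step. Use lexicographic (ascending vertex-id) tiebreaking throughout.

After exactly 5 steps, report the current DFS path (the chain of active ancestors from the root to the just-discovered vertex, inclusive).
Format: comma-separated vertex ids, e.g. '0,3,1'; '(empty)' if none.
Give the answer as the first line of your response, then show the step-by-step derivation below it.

0,7,1

step 1: discover 0; path=0; order=0
step 2: discover 5; path=0>5; order=0,5
step 3: discover 3; path=0>5>3; order=0,5,3
step 4: discover 7; path=0>7; order=0,5,3,7
step 5: discover 1; path=0>7>1; order=0,5,3,7,1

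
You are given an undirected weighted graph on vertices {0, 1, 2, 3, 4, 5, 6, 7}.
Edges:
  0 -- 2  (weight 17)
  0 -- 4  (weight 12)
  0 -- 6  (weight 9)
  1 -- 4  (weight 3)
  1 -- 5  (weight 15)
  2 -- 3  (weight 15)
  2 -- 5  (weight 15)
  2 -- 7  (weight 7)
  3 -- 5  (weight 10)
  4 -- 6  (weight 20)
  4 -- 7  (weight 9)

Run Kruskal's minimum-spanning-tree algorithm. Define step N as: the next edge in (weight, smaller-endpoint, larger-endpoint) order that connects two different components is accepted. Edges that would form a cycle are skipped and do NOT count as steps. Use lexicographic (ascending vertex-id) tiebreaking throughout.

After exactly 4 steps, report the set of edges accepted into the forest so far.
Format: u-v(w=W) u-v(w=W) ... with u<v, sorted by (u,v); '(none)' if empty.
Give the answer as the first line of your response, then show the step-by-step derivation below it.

0-6(w=9) 1-4(w=3) 2-7(w=7) 4-7(w=9)

step 1: add edge 1-4 (w=3); MST = {1-4(w=3)}
step 2: add edge 2-7 (w=7); MST = {1-4(w=3) 2-7(w=7)}
step 3: add edge 0-6 (w=9); MST = {0-6(w=9) 1-4(w=3) 2-7(w=7)}
step 4: add edge 4-7 (w=9); MST = {0-6(w=9) 1-4(w=3) 2-7(w=7) 4-7(w=9)}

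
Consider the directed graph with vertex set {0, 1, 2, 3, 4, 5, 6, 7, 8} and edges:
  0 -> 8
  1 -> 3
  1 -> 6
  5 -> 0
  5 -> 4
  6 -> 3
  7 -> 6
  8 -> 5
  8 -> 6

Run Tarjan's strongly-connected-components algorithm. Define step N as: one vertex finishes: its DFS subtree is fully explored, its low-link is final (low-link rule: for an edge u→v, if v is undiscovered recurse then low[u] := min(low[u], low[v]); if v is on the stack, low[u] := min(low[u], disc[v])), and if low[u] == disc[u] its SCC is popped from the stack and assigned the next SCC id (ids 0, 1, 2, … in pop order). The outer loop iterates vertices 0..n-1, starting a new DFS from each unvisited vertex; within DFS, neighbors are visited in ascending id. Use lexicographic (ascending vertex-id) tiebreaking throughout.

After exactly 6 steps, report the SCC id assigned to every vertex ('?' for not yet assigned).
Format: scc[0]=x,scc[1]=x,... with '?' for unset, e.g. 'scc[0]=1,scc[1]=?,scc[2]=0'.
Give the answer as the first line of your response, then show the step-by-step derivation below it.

scc[0]=3,scc[1]=?,scc[2]=?,scc[3]=1,scc[4]=0,scc[5]=3,scc[6]=2,scc[7]=?,scc[8]=3

step 1: low=(low[0]=0,low[1]=?,low[2]=?,low[3]=?,low[4]=3,low[5]=0,low[6]=?,low[7]=?,low[8]=1); scc=(scc[0]=?,scc[1]=?,scc[2]=?,scc[3]=?,scc[4]=0,scc[5]=?,scc[6]=?,scc[7]=?,scc[8]=?)
step 2: low=(low[0]=0,low[1]=?,low[2]=?,low[3]=?,low[4]=3,low[5]=0,low[6]=?,low[7]=?,low[8]=1); scc=(scc[0]=?,scc[1]=?,scc[2]=?,scc[3]=?,scc[4]=0,scc[5]=?,scc[6]=?,scc[7]=?,scc[8]=?)
step 3: low=(low[0]=0,low[1]=?,low[2]=?,low[3]=5,low[4]=3,low[5]=0,low[6]=4,low[7]=?,low[8]=0); scc=(scc[0]=?,scc[1]=?,scc[2]=?,scc[3]=1,scc[4]=0,scc[5]=?,scc[6]=?,scc[7]=?,scc[8]=?)
step 4: low=(low[0]=0,low[1]=?,low[2]=?,low[3]=5,low[4]=3,low[5]=0,low[6]=4,low[7]=?,low[8]=0); scc=(scc[0]=?,scc[1]=?,scc[2]=?,scc[3]=1,scc[4]=0,scc[5]=?,scc[6]=2,scc[7]=?,scc[8]=?)
step 5: low=(low[0]=0,low[1]=?,low[2]=?,low[3]=5,low[4]=3,low[5]=0,low[6]=4,low[7]=?,low[8]=0); scc=(scc[0]=?,scc[1]=?,scc[2]=?,scc[3]=1,scc[4]=0,scc[5]=?,scc[6]=2,scc[7]=?,scc[8]=?)
step 6: low=(low[0]=0,low[1]=?,low[2]=?,low[3]=5,low[4]=3,low[5]=0,low[6]=4,low[7]=?,low[8]=0); scc=(scc[0]=3,scc[1]=?,scc[2]=?,scc[3]=1,scc[4]=0,scc[5]=3,scc[6]=2,scc[7]=?,scc[8]=3)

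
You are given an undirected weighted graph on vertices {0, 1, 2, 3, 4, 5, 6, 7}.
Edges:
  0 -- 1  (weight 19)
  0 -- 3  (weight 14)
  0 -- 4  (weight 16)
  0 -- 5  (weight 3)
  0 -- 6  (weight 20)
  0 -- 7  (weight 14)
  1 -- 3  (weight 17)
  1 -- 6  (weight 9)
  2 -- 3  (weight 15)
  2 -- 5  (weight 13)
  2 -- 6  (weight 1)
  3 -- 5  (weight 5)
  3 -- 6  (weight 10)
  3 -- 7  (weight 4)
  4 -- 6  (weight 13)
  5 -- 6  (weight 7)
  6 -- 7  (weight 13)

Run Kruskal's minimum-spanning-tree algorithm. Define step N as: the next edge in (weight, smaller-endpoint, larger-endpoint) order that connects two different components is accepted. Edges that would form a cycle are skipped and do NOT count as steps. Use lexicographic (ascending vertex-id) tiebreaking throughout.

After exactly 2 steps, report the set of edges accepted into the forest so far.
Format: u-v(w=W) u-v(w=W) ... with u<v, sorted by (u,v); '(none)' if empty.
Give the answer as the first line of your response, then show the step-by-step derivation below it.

0-5(w=3) 2-6(w=1)

step 1: add edge 2-6 (w=1); MST = {2-6(w=1)}
step 2: add edge 0-5 (w=3); MST = {0-5(w=3) 2-6(w=1)}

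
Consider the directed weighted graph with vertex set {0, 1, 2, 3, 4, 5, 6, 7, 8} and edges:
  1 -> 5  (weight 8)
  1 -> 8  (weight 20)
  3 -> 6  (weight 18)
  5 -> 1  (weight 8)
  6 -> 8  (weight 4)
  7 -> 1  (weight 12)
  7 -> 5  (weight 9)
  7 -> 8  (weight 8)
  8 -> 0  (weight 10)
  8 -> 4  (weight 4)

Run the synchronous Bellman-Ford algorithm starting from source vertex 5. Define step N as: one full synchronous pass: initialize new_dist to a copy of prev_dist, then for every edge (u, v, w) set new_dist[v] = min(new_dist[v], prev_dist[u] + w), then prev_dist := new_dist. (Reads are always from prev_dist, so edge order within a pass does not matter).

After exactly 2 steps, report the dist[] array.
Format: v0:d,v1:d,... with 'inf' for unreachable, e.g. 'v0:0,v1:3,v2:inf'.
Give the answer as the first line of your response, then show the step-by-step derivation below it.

v0:inf,v1:8,v2:inf,v3:inf,v4:inf,v5:0,v6:inf,v7:inf,v8:28

step 1: dist = v0:inf,v1:8,v2:inf,v3:inf,v4:inf,v5:0,v6:inf,v7:inf,v8:inf
step 2: dist = v0:inf,v1:8,v2:inf,v3:inf,v4:inf,v5:0,v6:inf,v7:inf,v8:28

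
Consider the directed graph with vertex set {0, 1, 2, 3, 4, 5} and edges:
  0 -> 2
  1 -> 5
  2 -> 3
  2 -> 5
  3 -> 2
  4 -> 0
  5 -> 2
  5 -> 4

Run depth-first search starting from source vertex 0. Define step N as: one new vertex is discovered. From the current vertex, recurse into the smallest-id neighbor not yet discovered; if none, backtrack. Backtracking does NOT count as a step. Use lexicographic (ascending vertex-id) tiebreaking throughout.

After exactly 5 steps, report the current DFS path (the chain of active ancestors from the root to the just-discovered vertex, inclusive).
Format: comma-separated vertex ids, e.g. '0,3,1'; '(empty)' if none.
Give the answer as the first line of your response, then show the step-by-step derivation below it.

0,2,5,4

step 1: discover 0; path=0; order=0
step 2: discover 2; path=0>2; order=0,2
step 3: discover 3; path=0>2>3; order=0,2,3
step 4: discover 5; path=0>2>5; order=0,2,3,5
step 5: discover 4; path=0>2>5>4; order=0,2,3,5,4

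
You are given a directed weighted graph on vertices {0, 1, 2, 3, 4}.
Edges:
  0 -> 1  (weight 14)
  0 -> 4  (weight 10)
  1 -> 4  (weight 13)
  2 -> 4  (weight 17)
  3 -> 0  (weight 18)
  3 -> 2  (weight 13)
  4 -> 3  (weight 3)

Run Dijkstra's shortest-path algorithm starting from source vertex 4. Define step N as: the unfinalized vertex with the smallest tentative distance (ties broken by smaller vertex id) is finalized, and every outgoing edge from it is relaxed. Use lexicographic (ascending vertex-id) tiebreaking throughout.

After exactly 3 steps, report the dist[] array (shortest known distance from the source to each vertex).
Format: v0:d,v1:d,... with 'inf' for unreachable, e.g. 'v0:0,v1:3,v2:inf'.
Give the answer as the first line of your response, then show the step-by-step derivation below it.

v0:21,v1:inf,v2:16,v3:3,v4:0

step 1: dist = v0:inf,v1:inf,v2:inf,v3:3,v4:0
step 2: dist = v0:21,v1:inf,v2:16,v3:3,v4:0
step 3: dist = v0:21,v1:inf,v2:16,v3:3,v4:0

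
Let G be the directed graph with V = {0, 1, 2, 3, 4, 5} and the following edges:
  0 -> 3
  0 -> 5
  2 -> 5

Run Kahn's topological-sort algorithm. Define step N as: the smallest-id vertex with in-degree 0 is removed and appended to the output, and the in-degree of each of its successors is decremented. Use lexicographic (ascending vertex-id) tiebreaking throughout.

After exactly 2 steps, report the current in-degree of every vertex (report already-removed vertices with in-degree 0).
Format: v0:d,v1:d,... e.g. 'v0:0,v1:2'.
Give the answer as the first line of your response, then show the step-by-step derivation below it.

v0:0,v1:0,v2:0,v3:0,v4:0,v5:1

step 1: output 0; order=[0]; indeg=(0,0,0,0,0,1)
step 2: output 1; order=[0,1]; indeg=(0,0,0,0,0,1)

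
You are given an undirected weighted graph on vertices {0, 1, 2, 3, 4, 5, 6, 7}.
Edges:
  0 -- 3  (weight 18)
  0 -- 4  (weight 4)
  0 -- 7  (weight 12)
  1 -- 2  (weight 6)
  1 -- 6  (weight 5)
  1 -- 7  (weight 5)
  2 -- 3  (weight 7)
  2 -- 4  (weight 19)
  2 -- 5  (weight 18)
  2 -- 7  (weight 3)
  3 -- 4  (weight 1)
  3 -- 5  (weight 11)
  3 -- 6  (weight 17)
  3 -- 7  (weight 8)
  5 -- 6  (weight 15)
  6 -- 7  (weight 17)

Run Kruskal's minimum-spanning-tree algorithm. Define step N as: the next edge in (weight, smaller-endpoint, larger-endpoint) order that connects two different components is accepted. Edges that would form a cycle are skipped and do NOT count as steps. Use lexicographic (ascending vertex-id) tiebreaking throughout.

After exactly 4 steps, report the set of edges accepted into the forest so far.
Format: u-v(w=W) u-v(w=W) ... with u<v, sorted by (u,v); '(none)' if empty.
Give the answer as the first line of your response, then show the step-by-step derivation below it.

0-4(w=4) 1-6(w=5) 2-7(w=3) 3-4(w=1)

step 1: add edge 3-4 (w=1); MST = {3-4(w=1)}
step 2: add edge 2-7 (w=3); MST = {2-7(w=3) 3-4(w=1)}
step 3: add edge 0-4 (w=4); MST = {0-4(w=4) 2-7(w=3) 3-4(w=1)}
step 4: add edge 1-6 (w=5); MST = {0-4(w=4) 1-6(w=5) 2-7(w=3) 3-4(w=1)}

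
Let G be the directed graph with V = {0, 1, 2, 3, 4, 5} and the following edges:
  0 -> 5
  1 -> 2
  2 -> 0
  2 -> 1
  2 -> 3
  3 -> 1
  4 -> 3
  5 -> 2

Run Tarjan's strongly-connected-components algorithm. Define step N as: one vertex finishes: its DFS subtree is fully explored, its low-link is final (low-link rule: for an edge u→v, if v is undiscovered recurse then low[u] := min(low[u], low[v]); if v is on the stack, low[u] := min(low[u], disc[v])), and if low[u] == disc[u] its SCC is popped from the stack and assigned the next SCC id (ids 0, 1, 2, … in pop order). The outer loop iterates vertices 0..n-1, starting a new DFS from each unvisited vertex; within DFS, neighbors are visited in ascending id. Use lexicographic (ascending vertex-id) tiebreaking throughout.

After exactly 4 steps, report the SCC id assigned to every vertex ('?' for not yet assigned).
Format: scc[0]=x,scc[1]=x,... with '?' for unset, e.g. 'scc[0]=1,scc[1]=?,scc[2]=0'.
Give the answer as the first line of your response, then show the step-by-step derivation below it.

scc[0]=?,scc[1]=?,scc[2]=?,scc[3]=?,scc[4]=?,scc[5]=?

step 1: low=(low[0]=0,low[1]=2,low[2]=0,low[3]=?,low[4]=?,low[5]=1); scc=(scc[0]=?,scc[1]=?,scc[2]=?,scc[3]=?,scc[4]=?,scc[5]=?)
step 2: low=(low[0]=0,low[1]=2,low[2]=0,low[3]=3,low[4]=?,low[5]=1); scc=(scc[0]=?,scc[1]=?,scc[2]=?,scc[3]=?,scc[4]=?,scc[5]=?)
step 3: low=(low[0]=0,low[1]=2,low[2]=0,low[3]=3,low[4]=?,low[5]=1); scc=(scc[0]=?,scc[1]=?,scc[2]=?,scc[3]=?,scc[4]=?,scc[5]=?)
step 4: low=(low[0]=0,low[1]=2,low[2]=0,low[3]=3,low[4]=?,low[5]=0); scc=(scc[0]=?,scc[1]=?,scc[2]=?,scc[3]=?,scc[4]=?,scc[5]=?)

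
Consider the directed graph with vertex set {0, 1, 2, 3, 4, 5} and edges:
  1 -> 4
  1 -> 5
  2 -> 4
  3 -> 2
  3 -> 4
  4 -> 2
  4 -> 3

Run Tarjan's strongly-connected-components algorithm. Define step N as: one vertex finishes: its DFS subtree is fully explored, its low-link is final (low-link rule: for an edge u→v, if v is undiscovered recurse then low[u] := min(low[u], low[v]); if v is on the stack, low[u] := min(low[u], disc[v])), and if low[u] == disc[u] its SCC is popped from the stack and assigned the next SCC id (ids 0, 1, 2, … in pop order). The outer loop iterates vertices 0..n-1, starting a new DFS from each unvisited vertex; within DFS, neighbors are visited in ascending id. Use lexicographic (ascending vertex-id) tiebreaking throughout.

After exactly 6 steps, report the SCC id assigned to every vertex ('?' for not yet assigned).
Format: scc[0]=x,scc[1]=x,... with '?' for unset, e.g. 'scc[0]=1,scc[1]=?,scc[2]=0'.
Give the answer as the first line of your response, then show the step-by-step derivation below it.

scc[0]=0,scc[1]=3,scc[2]=1,scc[3]=1,scc[4]=1,scc[5]=2

step 1: low=(low[0]=0,low[1]=?,low[2]=?,low[3]=?,low[4]=?,low[5]=?); scc=(scc[0]=0,scc[1]=?,scc[2]=?,scc[3]=?,scc[4]=?,scc[5]=?)
step 2: low=(low[0]=0,low[1]=1,low[2]=2,low[3]=?,low[4]=2,low[5]=?); scc=(scc[0]=0,scc[1]=?,scc[2]=?,scc[3]=?,scc[4]=?,scc[5]=?)
step 3: low=(low[0]=0,low[1]=1,low[2]=2,low[3]=2,low[4]=2,low[5]=?); scc=(scc[0]=0,scc[1]=?,scc[2]=?,scc[3]=?,scc[4]=?,scc[5]=?)
step 4: low=(low[0]=0,low[1]=1,low[2]=2,low[3]=2,low[4]=2,low[5]=?); scc=(scc[0]=0,scc[1]=?,scc[2]=1,scc[3]=1,scc[4]=1,scc[5]=?)
step 5: low=(low[0]=0,low[1]=1,low[2]=2,low[3]=2,low[4]=2,low[5]=5); scc=(scc[0]=0,scc[1]=?,scc[2]=1,scc[3]=1,scc[4]=1,scc[5]=2)
step 6: low=(low[0]=0,low[1]=1,low[2]=2,low[3]=2,low[4]=2,low[5]=5); scc=(scc[0]=0,scc[1]=3,scc[2]=1,scc[3]=1,scc[4]=1,scc[5]=2)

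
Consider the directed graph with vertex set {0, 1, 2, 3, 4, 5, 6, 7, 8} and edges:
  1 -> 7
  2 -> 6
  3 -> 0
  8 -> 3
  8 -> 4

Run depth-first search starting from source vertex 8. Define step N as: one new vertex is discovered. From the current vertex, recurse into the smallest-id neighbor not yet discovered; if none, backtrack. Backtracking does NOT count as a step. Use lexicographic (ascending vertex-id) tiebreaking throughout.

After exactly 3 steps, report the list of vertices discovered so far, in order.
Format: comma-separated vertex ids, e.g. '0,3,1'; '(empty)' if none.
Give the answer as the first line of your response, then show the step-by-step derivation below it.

8,3,0

step 1: discover 8; path=8; order=8
step 2: discover 3; path=8>3; order=8,3
step 3: discover 0; path=8>3>0; order=8,3,0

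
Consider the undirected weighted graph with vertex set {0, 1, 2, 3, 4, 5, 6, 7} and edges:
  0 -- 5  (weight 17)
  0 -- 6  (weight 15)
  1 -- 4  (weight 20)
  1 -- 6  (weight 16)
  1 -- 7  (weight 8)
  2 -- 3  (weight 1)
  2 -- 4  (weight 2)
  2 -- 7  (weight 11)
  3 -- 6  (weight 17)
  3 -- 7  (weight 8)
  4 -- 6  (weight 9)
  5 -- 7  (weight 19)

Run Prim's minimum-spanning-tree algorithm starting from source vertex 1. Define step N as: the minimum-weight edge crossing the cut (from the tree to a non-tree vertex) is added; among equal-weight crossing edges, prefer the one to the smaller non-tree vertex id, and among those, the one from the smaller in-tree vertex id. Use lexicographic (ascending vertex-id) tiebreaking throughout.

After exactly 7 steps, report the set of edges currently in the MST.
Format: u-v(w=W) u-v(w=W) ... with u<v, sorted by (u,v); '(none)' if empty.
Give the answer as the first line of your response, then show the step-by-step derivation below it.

0-5(w=17) 0-6(w=15) 1-7(w=8) 2-3(w=1) 2-4(w=2) 3-7(w=8) 4-6(w=9)

step 1: add edge 1-7 (w=8); MST = {1-7(w=8)}
step 2: add edge 3-7 (w=8); MST = {1-7(w=8) 3-7(w=8)}
step 3: add edge 2-3 (w=1); MST = {1-7(w=8) 2-3(w=1) 3-7(w=8)}
step 4: add edge 2-4 (w=2); MST = {1-7(w=8) 2-3(w=1) 2-4(w=2) 3-7(w=8)}
step 5: add edge 4-6 (w=9); MST = {1-7(w=8) 2-3(w=1) 2-4(w=2) 3-7(w=8) 4-6(w=9)}
step 6: add edge 0-6 (w=15); MST = {0-6(w=15) 1-7(w=8) 2-3(w=1) 2-4(w=2) 3-7(w=8) 4-6(w=9)}
step 7: add edge 0-5 (w=17); MST = {0-5(w=17) 0-6(w=15) 1-7(w=8) 2-3(w=1) 2-4(w=2) 3-7(w=8) 4-6(w=9)}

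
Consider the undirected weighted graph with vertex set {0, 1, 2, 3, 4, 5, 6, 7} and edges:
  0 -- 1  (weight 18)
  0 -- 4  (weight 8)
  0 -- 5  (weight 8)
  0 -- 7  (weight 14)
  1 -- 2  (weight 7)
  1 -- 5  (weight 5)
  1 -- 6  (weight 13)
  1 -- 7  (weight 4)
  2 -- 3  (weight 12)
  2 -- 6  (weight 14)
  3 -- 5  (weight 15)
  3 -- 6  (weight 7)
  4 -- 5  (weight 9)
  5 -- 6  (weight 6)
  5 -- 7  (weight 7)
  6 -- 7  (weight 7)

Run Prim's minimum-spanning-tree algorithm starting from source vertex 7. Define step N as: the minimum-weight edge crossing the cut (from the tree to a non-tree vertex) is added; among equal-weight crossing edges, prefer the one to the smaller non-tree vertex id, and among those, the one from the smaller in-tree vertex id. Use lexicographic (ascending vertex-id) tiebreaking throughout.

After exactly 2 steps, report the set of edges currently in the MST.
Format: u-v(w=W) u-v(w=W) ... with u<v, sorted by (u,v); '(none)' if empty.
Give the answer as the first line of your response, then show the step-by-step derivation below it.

1-5(w=5) 1-7(w=4)

step 1: add edge 1-7 (w=4); MST = {1-7(w=4)}
step 2: add edge 1-5 (w=5); MST = {1-5(w=5) 1-7(w=4)}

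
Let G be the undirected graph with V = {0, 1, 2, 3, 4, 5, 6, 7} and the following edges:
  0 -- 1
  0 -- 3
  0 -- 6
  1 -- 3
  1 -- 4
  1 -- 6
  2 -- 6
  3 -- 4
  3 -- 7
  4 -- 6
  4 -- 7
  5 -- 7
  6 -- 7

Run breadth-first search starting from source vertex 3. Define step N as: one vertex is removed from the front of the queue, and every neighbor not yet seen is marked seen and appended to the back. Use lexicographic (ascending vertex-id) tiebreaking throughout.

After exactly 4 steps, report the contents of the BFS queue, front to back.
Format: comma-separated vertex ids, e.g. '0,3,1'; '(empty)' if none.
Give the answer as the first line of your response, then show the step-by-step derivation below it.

7,6

step 1: dequeue 3; queue=[0,1,4,7]; order=3
step 2: dequeue 0; queue=[1,4,7,6]; order=3,0
step 3: dequeue 1; queue=[4,7,6]; order=3,0,1
step 4: dequeue 4; queue=[7,6]; order=3,0,1,4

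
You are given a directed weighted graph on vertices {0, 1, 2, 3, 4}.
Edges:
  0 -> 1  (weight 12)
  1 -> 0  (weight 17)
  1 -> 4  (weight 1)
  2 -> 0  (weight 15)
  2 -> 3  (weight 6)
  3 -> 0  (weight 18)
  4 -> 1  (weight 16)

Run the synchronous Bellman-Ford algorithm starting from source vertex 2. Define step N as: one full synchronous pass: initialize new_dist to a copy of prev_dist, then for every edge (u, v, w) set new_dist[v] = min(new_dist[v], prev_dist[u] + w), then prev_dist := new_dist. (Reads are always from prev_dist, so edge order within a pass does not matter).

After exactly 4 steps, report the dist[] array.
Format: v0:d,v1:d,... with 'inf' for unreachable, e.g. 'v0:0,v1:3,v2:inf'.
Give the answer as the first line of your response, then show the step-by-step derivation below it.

v0:15,v1:27,v2:0,v3:6,v4:28

step 1: dist = v0:15,v1:inf,v2:0,v3:6,v4:inf
step 2: dist = v0:15,v1:27,v2:0,v3:6,v4:inf
step 3: dist = v0:15,v1:27,v2:0,v3:6,v4:28
step 4: dist = v0:15,v1:27,v2:0,v3:6,v4:28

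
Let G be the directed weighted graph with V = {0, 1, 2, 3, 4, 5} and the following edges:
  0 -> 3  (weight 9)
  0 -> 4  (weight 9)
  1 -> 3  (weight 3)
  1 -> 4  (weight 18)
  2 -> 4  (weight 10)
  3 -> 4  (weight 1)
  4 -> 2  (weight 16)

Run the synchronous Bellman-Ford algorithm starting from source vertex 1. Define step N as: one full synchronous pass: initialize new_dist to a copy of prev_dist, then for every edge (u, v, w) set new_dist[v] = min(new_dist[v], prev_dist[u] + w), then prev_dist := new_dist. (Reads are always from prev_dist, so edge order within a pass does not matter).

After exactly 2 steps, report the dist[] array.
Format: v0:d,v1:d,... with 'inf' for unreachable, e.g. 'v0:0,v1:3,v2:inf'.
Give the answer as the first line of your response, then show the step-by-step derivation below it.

v0:inf,v1:0,v2:34,v3:3,v4:4,v5:inf

step 1: dist = v0:inf,v1:0,v2:inf,v3:3,v4:18,v5:inf
step 2: dist = v0:inf,v1:0,v2:34,v3:3,v4:4,v5:inf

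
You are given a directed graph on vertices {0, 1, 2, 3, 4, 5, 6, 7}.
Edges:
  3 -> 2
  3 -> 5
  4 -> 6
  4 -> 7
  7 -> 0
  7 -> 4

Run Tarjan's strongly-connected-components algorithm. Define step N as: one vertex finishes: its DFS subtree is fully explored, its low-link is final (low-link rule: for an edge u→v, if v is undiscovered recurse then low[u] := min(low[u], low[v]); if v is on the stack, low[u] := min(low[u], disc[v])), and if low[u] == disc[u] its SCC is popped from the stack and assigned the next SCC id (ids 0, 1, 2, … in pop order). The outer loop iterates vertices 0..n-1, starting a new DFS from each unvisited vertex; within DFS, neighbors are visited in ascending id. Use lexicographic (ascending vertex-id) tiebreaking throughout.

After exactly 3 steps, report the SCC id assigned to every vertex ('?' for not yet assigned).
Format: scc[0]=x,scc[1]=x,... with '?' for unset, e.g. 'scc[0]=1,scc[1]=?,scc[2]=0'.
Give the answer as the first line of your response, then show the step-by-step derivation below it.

scc[0]=0,scc[1]=1,scc[2]=2,scc[3]=?,scc[4]=?,scc[5]=?,scc[6]=?,scc[7]=?

step 1: low=(low[0]=0,low[1]=?,low[2]=?,low[3]=?,low[4]=?,low[5]=?,low[6]=?,low[7]=?); scc=(scc[0]=0,scc[1]=?,scc[2]=?,scc[3]=?,scc[4]=?,scc[5]=?,scc[6]=?,scc[7]=?)
step 2: low=(low[0]=0,low[1]=1,low[2]=?,low[3]=?,low[4]=?,low[5]=?,low[6]=?,low[7]=?); scc=(scc[0]=0,scc[1]=1,scc[2]=?,scc[3]=?,scc[4]=?,scc[5]=?,scc[6]=?,scc[7]=?)
step 3: low=(low[0]=0,low[1]=1,low[2]=2,low[3]=?,low[4]=?,low[5]=?,low[6]=?,low[7]=?); scc=(scc[0]=0,scc[1]=1,scc[2]=2,scc[3]=?,scc[4]=?,scc[5]=?,scc[6]=?,scc[7]=?)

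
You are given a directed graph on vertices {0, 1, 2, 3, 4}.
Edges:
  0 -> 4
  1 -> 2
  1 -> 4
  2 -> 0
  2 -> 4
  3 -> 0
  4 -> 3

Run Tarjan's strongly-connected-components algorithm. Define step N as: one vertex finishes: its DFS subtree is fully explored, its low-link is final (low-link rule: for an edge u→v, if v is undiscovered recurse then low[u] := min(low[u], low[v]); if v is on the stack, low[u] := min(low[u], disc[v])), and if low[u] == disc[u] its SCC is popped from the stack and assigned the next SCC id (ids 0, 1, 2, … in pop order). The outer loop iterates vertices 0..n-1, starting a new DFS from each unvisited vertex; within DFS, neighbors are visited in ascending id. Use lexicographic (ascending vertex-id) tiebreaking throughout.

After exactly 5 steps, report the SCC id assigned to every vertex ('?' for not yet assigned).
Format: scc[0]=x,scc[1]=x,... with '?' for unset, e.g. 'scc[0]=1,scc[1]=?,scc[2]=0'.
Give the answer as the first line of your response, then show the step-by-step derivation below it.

scc[0]=0,scc[1]=2,scc[2]=1,scc[3]=0,scc[4]=0

step 1: low=(low[0]=0,low[1]=?,low[2]=?,low[3]=0,low[4]=1); scc=(scc[0]=?,scc[1]=?,scc[2]=?,scc[3]=?,scc[4]=?)
step 2: low=(low[0]=0,low[1]=?,low[2]=?,low[3]=0,low[4]=0); scc=(scc[0]=?,scc[1]=?,scc[2]=?,scc[3]=?,scc[4]=?)
step 3: low=(low[0]=0,low[1]=?,low[2]=?,low[3]=0,low[4]=0); scc=(scc[0]=0,scc[1]=?,scc[2]=?,scc[3]=0,scc[4]=0)
step 4: low=(low[0]=0,low[1]=3,low[2]=4,low[3]=0,low[4]=0); scc=(scc[0]=0,scc[1]=?,scc[2]=1,scc[3]=0,scc[4]=0)
step 5: low=(low[0]=0,low[1]=3,low[2]=4,low[3]=0,low[4]=0); scc=(scc[0]=0,scc[1]=2,scc[2]=1,scc[3]=0,scc[4]=0)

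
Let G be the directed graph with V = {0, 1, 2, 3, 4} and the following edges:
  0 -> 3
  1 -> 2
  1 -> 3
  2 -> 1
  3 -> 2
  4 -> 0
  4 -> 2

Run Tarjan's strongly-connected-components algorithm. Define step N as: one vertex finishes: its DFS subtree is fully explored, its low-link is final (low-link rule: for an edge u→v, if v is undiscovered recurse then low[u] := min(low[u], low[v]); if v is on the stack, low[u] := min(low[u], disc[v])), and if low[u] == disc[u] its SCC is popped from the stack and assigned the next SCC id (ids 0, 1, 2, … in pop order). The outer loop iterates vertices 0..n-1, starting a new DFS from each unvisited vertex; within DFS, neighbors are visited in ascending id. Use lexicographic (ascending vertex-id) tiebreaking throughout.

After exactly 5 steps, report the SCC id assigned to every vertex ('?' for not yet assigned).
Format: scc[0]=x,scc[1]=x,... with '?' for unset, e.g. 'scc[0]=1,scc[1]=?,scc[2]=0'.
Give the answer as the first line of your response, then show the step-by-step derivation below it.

scc[0]=1,scc[1]=0,scc[2]=0,scc[3]=0,scc[4]=2

step 1: low=(low[0]=0,low[1]=1,low[2]=2,low[3]=1,low[4]=?); scc=(scc[0]=?,scc[1]=?,scc[2]=?,scc[3]=?,scc[4]=?)
step 2: low=(low[0]=0,low[1]=1,low[2]=1,low[3]=1,low[4]=?); scc=(scc[0]=?,scc[1]=?,scc[2]=?,scc[3]=?,scc[4]=?)
step 3: low=(low[0]=0,low[1]=1,low[2]=1,low[3]=1,low[4]=?); scc=(scc[0]=?,scc[1]=0,scc[2]=0,scc[3]=0,scc[4]=?)
step 4: low=(low[0]=0,low[1]=1,low[2]=1,low[3]=1,low[4]=?); scc=(scc[0]=1,scc[1]=0,scc[2]=0,scc[3]=0,scc[4]=?)
step 5: low=(low[0]=0,low[1]=1,low[2]=1,low[3]=1,low[4]=4); scc=(scc[0]=1,scc[1]=0,scc[2]=0,scc[3]=0,scc[4]=2)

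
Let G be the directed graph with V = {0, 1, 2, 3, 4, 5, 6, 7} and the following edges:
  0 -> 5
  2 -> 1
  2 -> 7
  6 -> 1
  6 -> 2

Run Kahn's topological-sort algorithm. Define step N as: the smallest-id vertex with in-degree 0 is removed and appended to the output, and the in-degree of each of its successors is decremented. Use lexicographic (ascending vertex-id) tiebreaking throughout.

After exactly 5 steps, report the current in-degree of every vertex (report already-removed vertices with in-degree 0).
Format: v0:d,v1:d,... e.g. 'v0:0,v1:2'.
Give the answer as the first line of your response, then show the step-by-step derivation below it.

v0:0,v1:1,v2:0,v3:0,v4:0,v5:0,v6:0,v7:1

step 1: output 0; order=[0]; indeg=(0,2,1,0,0,0,0,1)
step 2: output 3; order=[0,3]; indeg=(0,2,1,0,0,0,0,1)
step 3: output 4; order=[0,3,4]; indeg=(0,2,1,0,0,0,0,1)
step 4: output 5; order=[0,3,4,5]; indeg=(0,2,1,0,0,0,0,1)
step 5: output 6; order=[0,3,4,5,6]; indeg=(0,1,0,0,0,0,0,1)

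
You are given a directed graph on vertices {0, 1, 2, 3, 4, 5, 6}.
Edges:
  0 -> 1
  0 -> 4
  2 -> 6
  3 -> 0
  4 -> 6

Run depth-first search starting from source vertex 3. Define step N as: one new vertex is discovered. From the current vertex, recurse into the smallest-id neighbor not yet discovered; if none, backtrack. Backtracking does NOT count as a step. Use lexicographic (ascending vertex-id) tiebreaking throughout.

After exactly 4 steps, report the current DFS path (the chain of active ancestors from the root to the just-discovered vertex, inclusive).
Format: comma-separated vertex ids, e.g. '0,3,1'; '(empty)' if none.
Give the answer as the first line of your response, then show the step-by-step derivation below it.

3,0,4

step 1: discover 3; path=3; order=3
step 2: discover 0; path=3>0; order=3,0
step 3: discover 1; path=3>0>1; order=3,0,1
step 4: discover 4; path=3>0>4; order=3,0,1,4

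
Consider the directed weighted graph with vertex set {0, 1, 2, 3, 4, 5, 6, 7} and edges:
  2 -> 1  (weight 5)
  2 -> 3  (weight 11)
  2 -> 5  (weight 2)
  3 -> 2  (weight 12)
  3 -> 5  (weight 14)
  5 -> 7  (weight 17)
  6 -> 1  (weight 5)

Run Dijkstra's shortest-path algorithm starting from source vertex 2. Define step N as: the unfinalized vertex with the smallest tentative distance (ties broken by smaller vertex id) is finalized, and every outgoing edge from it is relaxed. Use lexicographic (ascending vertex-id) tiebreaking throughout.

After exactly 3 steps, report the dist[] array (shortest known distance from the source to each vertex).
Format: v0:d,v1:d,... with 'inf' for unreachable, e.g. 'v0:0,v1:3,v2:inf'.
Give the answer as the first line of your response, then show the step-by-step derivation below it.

v0:inf,v1:5,v2:0,v3:11,v4:inf,v5:2,v6:inf,v7:19

step 1: dist = v0:inf,v1:5,v2:0,v3:11,v4:inf,v5:2,v6:inf,v7:inf
step 2: dist = v0:inf,v1:5,v2:0,v3:11,v4:inf,v5:2,v6:inf,v7:19
step 3: dist = v0:inf,v1:5,v2:0,v3:11,v4:inf,v5:2,v6:inf,v7:19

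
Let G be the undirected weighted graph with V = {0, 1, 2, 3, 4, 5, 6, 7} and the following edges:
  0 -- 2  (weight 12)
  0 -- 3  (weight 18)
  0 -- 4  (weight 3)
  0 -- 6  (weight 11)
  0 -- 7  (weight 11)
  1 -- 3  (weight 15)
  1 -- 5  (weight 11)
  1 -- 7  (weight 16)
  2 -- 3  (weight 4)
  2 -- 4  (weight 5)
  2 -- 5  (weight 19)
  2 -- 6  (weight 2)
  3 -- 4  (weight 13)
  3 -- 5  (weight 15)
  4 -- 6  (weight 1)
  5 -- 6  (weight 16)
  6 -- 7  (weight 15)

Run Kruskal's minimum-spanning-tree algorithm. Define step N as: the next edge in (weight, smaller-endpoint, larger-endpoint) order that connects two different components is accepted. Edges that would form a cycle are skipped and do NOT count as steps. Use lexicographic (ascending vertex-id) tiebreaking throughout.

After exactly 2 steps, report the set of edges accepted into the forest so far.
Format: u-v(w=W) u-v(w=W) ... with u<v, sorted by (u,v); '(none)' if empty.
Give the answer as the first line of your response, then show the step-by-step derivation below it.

2-6(w=2) 4-6(w=1)

step 1: add edge 4-6 (w=1); MST = {4-6(w=1)}
step 2: add edge 2-6 (w=2); MST = {2-6(w=2) 4-6(w=1)}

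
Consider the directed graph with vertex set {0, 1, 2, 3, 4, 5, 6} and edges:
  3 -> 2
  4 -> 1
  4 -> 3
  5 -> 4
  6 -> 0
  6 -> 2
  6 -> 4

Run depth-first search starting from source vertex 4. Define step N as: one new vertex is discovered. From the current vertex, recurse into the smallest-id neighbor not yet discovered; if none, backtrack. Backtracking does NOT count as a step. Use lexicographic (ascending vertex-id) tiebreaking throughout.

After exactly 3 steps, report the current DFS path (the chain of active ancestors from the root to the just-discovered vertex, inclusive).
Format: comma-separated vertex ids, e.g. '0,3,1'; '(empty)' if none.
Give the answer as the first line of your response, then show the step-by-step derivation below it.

4,3

step 1: discover 4; path=4; order=4
step 2: discover 1; path=4>1; order=4,1
step 3: discover 3; path=4>3; order=4,1,3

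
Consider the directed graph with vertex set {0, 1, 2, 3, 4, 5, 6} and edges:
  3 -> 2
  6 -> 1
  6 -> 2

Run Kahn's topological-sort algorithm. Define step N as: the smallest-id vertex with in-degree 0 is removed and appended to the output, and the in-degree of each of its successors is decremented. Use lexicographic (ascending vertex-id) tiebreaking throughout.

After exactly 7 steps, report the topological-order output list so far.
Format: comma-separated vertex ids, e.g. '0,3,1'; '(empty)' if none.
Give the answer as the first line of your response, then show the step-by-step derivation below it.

0,3,4,5,6,1,2

step 1: output 0; order=[0]; indeg=(0,1,2,0,0,0,0)
step 2: output 3; order=[0,3]; indeg=(0,1,1,0,0,0,0)
step 3: output 4; order=[0,3,4]; indeg=(0,1,1,0,0,0,0)
step 4: output 5; order=[0,3,4,5]; indeg=(0,1,1,0,0,0,0)
step 5: output 6; order=[0,3,4,5,6]; indeg=(0,0,0,0,0,0,0)
step 6: output 1; order=[0,3,4,5,6,1]; indeg=(0,0,0,0,0,0,0)
step 7: output 2; order=[0,3,4,5,6,1,2]; indeg=(0,0,0,0,0,0,0)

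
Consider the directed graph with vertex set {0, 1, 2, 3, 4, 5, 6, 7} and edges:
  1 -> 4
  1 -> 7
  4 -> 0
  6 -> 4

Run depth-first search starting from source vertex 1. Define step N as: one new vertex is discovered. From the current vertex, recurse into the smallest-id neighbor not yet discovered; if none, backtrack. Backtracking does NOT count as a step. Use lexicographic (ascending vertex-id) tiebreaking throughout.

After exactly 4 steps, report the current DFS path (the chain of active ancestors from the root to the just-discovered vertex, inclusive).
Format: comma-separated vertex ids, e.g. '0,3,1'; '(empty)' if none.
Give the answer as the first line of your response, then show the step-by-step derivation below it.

1,7

step 1: discover 1; path=1; order=1
step 2: discover 4; path=1>4; order=1,4
step 3: discover 0; path=1>4>0; order=1,4,0
step 4: discover 7; path=1>7; order=1,4,0,7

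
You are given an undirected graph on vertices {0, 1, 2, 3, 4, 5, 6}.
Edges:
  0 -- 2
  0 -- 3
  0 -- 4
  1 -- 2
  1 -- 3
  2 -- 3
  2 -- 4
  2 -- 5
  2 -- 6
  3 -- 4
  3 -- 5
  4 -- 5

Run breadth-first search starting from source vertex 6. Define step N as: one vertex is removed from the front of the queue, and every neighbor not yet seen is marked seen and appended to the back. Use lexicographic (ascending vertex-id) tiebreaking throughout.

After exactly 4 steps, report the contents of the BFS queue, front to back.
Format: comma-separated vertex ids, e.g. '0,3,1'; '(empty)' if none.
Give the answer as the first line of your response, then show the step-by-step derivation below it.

3,4,5

step 1: dequeue 6; queue=[2]; order=6
step 2: dequeue 2; queue=[0,1,3,4,5]; order=6,2
step 3: dequeue 0; queue=[1,3,4,5]; order=6,2,0
step 4: dequeue 1; queue=[3,4,5]; order=6,2,0,1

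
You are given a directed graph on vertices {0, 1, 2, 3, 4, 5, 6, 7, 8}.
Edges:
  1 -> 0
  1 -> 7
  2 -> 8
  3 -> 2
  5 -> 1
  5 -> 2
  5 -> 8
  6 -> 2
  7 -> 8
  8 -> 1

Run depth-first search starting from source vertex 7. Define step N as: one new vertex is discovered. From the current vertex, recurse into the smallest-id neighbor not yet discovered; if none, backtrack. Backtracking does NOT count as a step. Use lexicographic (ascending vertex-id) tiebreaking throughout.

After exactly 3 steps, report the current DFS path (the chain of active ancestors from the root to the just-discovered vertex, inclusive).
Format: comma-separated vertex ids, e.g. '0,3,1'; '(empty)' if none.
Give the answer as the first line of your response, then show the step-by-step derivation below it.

7,8,1

step 1: discover 7; path=7; order=7
step 2: discover 8; path=7>8; order=7,8
step 3: discover 1; path=7>8>1; order=7,8,1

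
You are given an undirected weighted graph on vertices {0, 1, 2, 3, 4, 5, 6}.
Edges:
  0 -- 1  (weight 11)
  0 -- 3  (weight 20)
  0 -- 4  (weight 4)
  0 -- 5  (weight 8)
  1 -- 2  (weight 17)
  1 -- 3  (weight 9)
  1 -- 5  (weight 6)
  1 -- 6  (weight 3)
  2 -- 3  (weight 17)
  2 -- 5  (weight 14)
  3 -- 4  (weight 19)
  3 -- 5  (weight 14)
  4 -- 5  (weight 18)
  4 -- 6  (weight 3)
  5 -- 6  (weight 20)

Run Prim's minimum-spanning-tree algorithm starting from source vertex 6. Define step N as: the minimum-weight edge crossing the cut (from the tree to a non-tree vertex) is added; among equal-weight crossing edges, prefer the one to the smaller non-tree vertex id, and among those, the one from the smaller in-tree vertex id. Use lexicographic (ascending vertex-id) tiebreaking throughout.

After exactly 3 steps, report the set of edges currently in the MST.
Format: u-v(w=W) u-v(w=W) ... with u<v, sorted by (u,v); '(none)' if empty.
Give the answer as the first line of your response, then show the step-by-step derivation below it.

0-4(w=4) 1-6(w=3) 4-6(w=3)

step 1: add edge 1-6 (w=3); MST = {1-6(w=3)}
step 2: add edge 4-6 (w=3); MST = {1-6(w=3) 4-6(w=3)}
step 3: add edge 0-4 (w=4); MST = {0-4(w=4) 1-6(w=3) 4-6(w=3)}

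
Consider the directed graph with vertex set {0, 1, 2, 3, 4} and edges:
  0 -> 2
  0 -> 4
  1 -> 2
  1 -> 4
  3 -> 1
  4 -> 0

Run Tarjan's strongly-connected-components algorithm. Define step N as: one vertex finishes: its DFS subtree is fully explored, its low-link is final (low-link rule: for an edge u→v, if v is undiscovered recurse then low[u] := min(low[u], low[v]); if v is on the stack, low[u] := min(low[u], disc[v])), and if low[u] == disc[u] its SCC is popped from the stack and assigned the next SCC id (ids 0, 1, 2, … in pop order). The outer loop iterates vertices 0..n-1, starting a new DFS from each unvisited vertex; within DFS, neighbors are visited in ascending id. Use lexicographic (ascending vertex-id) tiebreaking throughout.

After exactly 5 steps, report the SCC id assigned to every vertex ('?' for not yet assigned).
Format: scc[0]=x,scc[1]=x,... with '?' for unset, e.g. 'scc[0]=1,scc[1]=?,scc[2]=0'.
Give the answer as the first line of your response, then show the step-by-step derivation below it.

scc[0]=1,scc[1]=2,scc[2]=0,scc[3]=3,scc[4]=1

step 1: low=(low[0]=0,low[1]=?,low[2]=1,low[3]=?,low[4]=?); scc=(scc[0]=?,scc[1]=?,scc[2]=0,scc[3]=?,scc[4]=?)
step 2: low=(low[0]=0,low[1]=?,low[2]=1,low[3]=?,low[4]=0); scc=(scc[0]=?,scc[1]=?,scc[2]=0,scc[3]=?,scc[4]=?)
step 3: low=(low[0]=0,low[1]=?,low[2]=1,low[3]=?,low[4]=0); scc=(scc[0]=1,scc[1]=?,scc[2]=0,scc[3]=?,scc[4]=1)
step 4: low=(low[0]=0,low[1]=3,low[2]=1,low[3]=?,low[4]=0); scc=(scc[0]=1,scc[1]=2,scc[2]=0,scc[3]=?,scc[4]=1)
step 5: low=(low[0]=0,low[1]=3,low[2]=1,low[3]=4,low[4]=0); scc=(scc[0]=1,scc[1]=2,scc[2]=0,scc[3]=3,scc[4]=1)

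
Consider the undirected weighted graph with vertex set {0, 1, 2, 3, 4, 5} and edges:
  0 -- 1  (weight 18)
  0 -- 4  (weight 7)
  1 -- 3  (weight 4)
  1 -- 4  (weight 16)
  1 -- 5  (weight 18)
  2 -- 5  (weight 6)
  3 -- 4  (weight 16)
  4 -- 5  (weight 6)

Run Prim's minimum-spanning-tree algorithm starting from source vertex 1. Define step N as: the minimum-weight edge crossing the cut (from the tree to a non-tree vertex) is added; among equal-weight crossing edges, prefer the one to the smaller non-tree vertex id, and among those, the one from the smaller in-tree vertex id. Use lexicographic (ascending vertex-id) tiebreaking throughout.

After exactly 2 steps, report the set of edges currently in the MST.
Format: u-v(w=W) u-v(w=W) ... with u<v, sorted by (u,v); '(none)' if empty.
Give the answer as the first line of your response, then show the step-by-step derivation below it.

1-3(w=4) 1-4(w=16)

step 1: add edge 1-3 (w=4); MST = {1-3(w=4)}
step 2: add edge 1-4 (w=16); MST = {1-3(w=4) 1-4(w=16)}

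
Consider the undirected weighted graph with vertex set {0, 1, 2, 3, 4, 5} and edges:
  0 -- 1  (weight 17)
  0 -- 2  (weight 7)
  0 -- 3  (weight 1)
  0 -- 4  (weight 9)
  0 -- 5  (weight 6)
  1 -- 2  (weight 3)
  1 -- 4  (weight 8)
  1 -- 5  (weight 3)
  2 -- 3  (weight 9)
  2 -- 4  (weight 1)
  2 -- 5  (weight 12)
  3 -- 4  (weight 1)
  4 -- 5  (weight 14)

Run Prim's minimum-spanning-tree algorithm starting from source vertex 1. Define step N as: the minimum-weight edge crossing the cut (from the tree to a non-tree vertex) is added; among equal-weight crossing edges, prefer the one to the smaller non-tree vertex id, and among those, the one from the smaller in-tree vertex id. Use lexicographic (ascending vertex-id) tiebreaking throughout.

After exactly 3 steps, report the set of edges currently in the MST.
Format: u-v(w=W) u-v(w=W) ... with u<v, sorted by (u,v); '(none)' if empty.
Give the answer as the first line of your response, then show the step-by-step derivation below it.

1-2(w=3) 2-4(w=1) 3-4(w=1)

step 1: add edge 1-2 (w=3); MST = {1-2(w=3)}
step 2: add edge 2-4 (w=1); MST = {1-2(w=3) 2-4(w=1)}
step 3: add edge 3-4 (w=1); MST = {1-2(w=3) 2-4(w=1) 3-4(w=1)}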